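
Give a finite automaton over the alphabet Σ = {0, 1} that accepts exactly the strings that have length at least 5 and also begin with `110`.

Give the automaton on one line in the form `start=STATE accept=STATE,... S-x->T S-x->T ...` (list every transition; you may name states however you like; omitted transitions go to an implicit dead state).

start=q0 accept=q6 q0-0->q1 q0-1->q2 q1-0->q1 q1-1->q1 q2-0->q1 q2-1->q3 q3-0->q4 q3-1->q1 q4-0->q5 q4-1->q5 q5-0->q6 q5-1->q6 q6-0->q6 q6-1->q6

Build one automaton per condition and run them in lockstep. The first has 7 states tracking the input length, saturating at 6; the second has 5 states tracking whether the input so far still matches the prefix `110`. A product state is a pair (one from each), accepting exactly when both do. After merging equivalent states the machine shrinks.
With 7 states:
        0   1  
>  q0   q1  q2 
   q1   q1  q1 
   q2   q1  q3 
   q3   q4  q1 
   q4   q5  q5 
   q5   q6  q6 
 * q6   q6  q6 
(> = start, * = accepting)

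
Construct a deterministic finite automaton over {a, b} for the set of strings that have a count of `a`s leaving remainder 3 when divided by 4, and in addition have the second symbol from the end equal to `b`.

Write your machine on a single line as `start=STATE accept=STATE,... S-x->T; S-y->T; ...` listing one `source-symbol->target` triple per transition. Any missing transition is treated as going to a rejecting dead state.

start=q0; accept=q13,q18; q0-a->q1; q0-b->q2; q1-a->q3; q1-b->q4; q2-a->q5; q2-b->q6; q3-a->q7; q3-b->q8; q4-a->q9; q4-b->q10; q5-a->q3; q5-b->q4; q6-a->q5; q6-b->q6; q7-a->q11; q7-b->q12; q8-a->q13; q8-b->q14; q9-a->q7; q9-b->q8; q10-a->q9; q10-b->q10; q11-a->q15; q11-b->q16; q12-a->q17; q12-b->q18; q13-a->q11; q13-b->q12; q14-a->q13; q14-b->q14; q15-a->q3; q15-b->q4; q16-a->q5; q16-b->q6; q17-a->q15; q17-b->q16; q18-a->q17; q18-b->q18

Handle the two conditions separately and then intersect. The first has 4 states tracking the count of `a`s modulo 4; the second has 7 states tracking the last 2 symbols read. A product state is a pair (one from each), accepting exactly when both do.
          a    b  
>  q0     q1   q2 
   q1     q3   q4 
   q2     q5   q6 
   q3     q7   q8 
   q4     q9  q10 
   q5     q3   q4 
   q6     q5   q6 
   q7    q11  q12 
   q8    q13  q14 
   q9     q7   q8 
   q10    q9  q10 
   q11   q15  q16 
   q12   q17  q18 
 * q13   q11  q12 
   q14   q13  q14 
   q15    q3   q4 
   q16    q5   q6 
   q17   q15  q16 
 * q18   q17  q18 
(> = start, * = accepting)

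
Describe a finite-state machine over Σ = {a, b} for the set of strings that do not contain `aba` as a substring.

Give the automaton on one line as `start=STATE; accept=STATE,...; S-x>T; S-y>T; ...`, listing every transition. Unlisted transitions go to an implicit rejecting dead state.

Track partial matches of the forbidden pattern `aba`. State q3 is a dead state reached once `aba` has occurred; every other state accepts. q0 means no part of `aba` is currently matched.
        a   b  
>* q0   q1  q0 
 * q1   q1  q2 
 * q2   q3  q0 
   q3   q3  q3 
(> = start, * = accepting)

start=q0; accept=q0,q1,q2; q0-a>q1; q0-b>q0; q1-a>q1; q1-b>q2; q2-a>q3; q2-b>q0; q3-a>q3; q3-b>q3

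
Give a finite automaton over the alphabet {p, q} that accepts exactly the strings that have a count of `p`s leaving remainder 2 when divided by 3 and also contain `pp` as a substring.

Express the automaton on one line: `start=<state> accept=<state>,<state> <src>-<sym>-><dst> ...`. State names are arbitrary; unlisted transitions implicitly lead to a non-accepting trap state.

start=A accept=C A-p->B A-q->A B-p->C B-q->D C-p->E C-q->C D-p->F D-q->D E-p->G E-q->E F-p->E F-q->H G-p->C G-q->G H-p->I H-q->H I-p->G I-q->A

Run two small machines in parallel and take their product. One (3 states) tracks the count of `p`s modulo 3; the other (3 states) tracks whether and how much of `pp` has been seen. Each combined state is a pair, one component from each; accept when both components accept.
With 9 states:
       p  q 
>  A   B  A 
   B   C  D 
 * C   E  C 
   D   F  D 
   E   G  E 
   F   E  H 
   G   C  G 
   H   I  H 
   I   G  A 
(> = start, * = accepting)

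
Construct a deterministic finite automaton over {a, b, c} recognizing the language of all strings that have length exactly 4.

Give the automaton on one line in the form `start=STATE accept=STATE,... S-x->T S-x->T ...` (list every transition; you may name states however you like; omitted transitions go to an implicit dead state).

Count input length up to 5: every symbol moves from S0 toward S5, which means 'more than 4' and absorbs. Accept from {S4}.
A 6-state machine:
        a   b   c  
>  S0   S1  S1  S1 
   S1   S2  S2  S2 
   S2   S3  S3  S3 
   S3   S4  S4  S4 
 * S4   S5  S5  S5 
   S5   S5  S5  S5 
(> = start, * = accepting)

start=S0 accept=S4 S0-a->S1 S0-b->S1 S0-c->S1 S1-a->S2 S1-b->S2 S1-c->S2 S2-a->S3 S2-b->S3 S2-c->S3 S3-a->S4 S3-b->S4 S3-c->S4 S4-a->S5 S4-b->S5 S4-c->S5 S5-a->S5 S5-b->S5 S5-c->S5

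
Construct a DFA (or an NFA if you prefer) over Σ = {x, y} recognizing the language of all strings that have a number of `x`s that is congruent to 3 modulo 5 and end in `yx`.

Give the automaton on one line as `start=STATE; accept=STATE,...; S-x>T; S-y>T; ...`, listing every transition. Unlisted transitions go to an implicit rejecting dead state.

Handle the two conditions separately and then intersect. One (5 states) tracks the count of `x`s modulo 5; the other (3 states) tracks how much of the suffix `yx` has currently been matched. Each combined state is a pair, one component from each; accept when both components accept.
15 states suffice.
          x    y  
>  q0     q1   q2 
   q1     q3   q4 
   q2     q5   q2 
   q3     q6   q7 
   q4     q8   q4 
   q5     q3   q4 
   q6     q9  q10 
   q7    q11   q7 
   q8     q6   q7 
   q9     q0  q12 
   q10   q13  q10 
 * q11    q9  q10 
   q12   q14  q12 
   q13    q0  q12 
   q14    q1   q2 
(> = start, * = accepting)

start=q0; accept=q11; q0-x>q1; q0-y>q2; q1-x>q3; q1-y>q4; q2-x>q5; q2-y>q2; q3-x>q6; q3-y>q7; q4-x>q8; q4-y>q4; q5-x>q3; q5-y>q4; q6-x>q9; q6-y>q10; q7-x>q11; q7-y>q7; q8-x>q6; q8-y>q7; q9-x>q0; q9-y>q12; q10-x>q13; q10-y>q10; q11-x>q9; q11-y>q10; q12-x>q14; q12-y>q12; q13-x>q0; q13-y>q12; q14-x>q1; q14-y>q2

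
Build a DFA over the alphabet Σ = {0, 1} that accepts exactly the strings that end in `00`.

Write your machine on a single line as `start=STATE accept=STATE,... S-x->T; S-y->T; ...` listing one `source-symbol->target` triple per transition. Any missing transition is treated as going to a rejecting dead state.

start=s0; accept=s2; s0-0->s1; s0-1->s0; s1-0->s2; s1-1->s0; s2-0->s2; s2-1->s0

Remember how much of `00` the current input suffix matches. State s0 means no match yet; s1 means the last symbol is `0`; s2 means the last 2 symbols are `00`. Only s2 accepts. On a mismatch, fall back to the longest proper suffix that is still a prefix of `00`.
3 states suffice.
        0   1  
>  s0   s1  s0 
   s1   s2  s0 
 * s2   s2  s0 
(> = start, * = accepting)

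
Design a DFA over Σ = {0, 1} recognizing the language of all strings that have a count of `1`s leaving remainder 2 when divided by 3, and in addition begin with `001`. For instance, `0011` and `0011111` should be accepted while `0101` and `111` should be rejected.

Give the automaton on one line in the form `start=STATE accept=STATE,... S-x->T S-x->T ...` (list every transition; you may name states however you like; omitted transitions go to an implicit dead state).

Run two small machines in parallel and take their product. The first has 3 states tracking the count of `1`s modulo 3; the second has 5 states tracking whether the input so far still matches the prefix `001`. A product state is a pair (one from each), accepting exactly when both do. After merging equivalent states the machine shrinks.
7 states suffice.
        0   1  
>  q0   q1  q2 
   q1   q3  q2 
   q2   q2  q2 
   q3   q2  q4 
   q4   q4  q5 
 * q5   q5  q6 
   q6   q6  q4 
(> = start, * = accepting)

start=q0 accept=q5 q0-0->q1 q0-1->q2 q1-0->q3 q1-1->q2 q2-0->q2 q2-1->q2 q3-0->q2 q3-1->q4 q4-0->q4 q4-1->q5 q5-0->q5 q5-1->q6 q6-0->q6 q6-1->q4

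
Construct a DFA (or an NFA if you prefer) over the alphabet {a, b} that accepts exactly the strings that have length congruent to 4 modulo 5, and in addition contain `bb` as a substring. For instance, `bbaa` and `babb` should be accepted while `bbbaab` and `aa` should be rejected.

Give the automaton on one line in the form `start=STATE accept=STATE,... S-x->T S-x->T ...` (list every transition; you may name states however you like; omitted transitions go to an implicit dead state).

start=S0 accept=S11 S0-a->S1 S0-b->S2 S1-a->S3 S1-b->S4 S2-a->S3 S2-b->S5 S3-a->S6 S3-b->S7 S4-a->S6 S4-b->S8 S5-a->S8 S5-b->S8 S6-a->S9 S6-b->S10 S7-a->S9 S7-b->S11 S8-a->S11 S8-b->S11 S9-a->S0 S9-b->S12 S10-a->S0 S10-b->S13 S11-a->S13 S11-b->S13 S12-a->S1 S12-b->S14 S13-a->S14 S13-b->S14 S14-a->S5 S14-b->S5

Run two small machines in parallel and take their product. One (5 states) tracks the input length modulo 5; the other (3 states) tracks whether and how much of `bb` has been seen. Each combined state is a pair, one component from each; accept when both components accept.
15 states suffice.
          a    b  
>  S0     S1   S2 
   S1     S3   S4 
   S2     S3   S5 
   S3     S6   S7 
   S4     S6   S8 
   S5     S8   S8 
   S6     S9  S10 
   S7     S9  S11 
   S8    S11  S11 
   S9     S0  S12 
   S10    S0  S13 
 * S11   S13  S13 
   S12    S1  S14 
   S13   S14  S14 
   S14    S5   S5 
(> = start, * = accepting)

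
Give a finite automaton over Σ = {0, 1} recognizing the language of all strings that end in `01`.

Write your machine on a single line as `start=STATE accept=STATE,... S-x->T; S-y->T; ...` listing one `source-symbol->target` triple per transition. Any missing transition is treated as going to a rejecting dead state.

start=q0; accept=q2; q0-0->q1; q0-1->q0; q1-0->q1; q1-1->q2; q2-0->q1; q2-1->q0

Let each state record the length of the longest suffix of the input read so far that is also a prefix of `01`. q1 means the last symbol is `0`; q2 means the last 2 symbols are `01`. Accept only at q2, where the string currently ends in `01`.
3 states suffice.
        0   1  
>  q0   q1  q0 
   q1   q1  q2 
 * q2   q1  q0 
(> = start, * = accepting)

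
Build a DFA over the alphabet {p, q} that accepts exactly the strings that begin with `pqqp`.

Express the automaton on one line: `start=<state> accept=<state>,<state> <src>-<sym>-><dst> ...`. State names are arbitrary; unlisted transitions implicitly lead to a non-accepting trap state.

start=A accept=E A-p->B A-q->F B-p->F B-q->C C-p->F C-q->D D-p->E D-q->F E-p->E E-q->E F-p->F F-q->F

Check the first 4 symbols one by one: A through D record how many have matched `pqqp` so far; any wrong symbol goes to the dead state F. After all 4 match we enter the accepting sink E.
A 6-state machine:
       p  q 
>  A   B  F 
   B   F  C 
   C   F  D 
   D   E  F 
 * E   E  E 
   F   F  F 
(> = start, * = accepting)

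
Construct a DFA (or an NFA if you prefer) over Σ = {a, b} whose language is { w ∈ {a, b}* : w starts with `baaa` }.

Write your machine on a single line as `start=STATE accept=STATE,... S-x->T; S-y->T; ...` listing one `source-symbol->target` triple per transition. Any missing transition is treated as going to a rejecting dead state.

Check the first 4 symbols one by one: q0 through q3 record how many have matched `baaa` so far; any wrong symbol goes to the dead state q5. After all 4 match we enter the accepting sink q4.
A 6-state machine:
        a   b  
>  q0   q5  q1 
   q1   q2  q5 
   q2   q3  q5 
   q3   q4  q5 
 * q4   q4  q4 
   q5   q5  q5 
(> = start, * = accepting)

start=q0; accept=q4; q0-a->q5; q0-b->q1; q1-a->q2; q1-b->q5; q2-a->q3; q2-b->q5; q3-a->q4; q3-b->q5; q4-a->q4; q4-b->q4; q5-a->q5; q5-b->q5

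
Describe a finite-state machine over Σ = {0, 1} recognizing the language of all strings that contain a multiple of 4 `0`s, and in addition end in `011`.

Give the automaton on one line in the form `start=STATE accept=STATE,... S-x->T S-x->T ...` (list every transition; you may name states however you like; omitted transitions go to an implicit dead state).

start=A accept=O A-0->B A-1->A B-0->C B-1->D C-0->E C-1->F D-0->C D-1->G E-0->H E-1->I F-0->E F-1->J G-0->C G-1->K H-0->B H-1->L I-0->H I-1->M J-0->E J-1->N K-0->C K-1->K L-0->B L-1->O M-0->H M-1->P N-0->E N-1->N O-0->B O-1->A P-0->H P-1->P

Run two small machines in parallel and take their product. The first has 4 states tracking the count of `0`s modulo 4; the second has 4 states tracking how much of the suffix `011` has currently been matched. A product state is a pair (one from each), accepting exactly when both do.
With 16 states:
       0  1 
>  A   B  A 
   B   C  D 
   C   E  F 
   D   C  G 
   E   H  I 
   F   E  J 
   G   C  K 
   H   B  L 
   I   H  M 
   J   E  N 
   K   C  K 
   L   B  O 
   M   H  P 
   N   E  N 
 * O   B  A 
   P   H  P 
(> = start, * = accepting)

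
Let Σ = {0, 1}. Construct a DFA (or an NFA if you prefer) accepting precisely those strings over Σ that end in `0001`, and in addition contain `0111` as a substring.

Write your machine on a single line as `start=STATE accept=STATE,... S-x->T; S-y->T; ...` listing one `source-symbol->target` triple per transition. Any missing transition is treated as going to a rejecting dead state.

start=S0; accept=S8; S0-0->S1; S0-1->S0; S1-0->S1; S1-1->S2; S2-0->S1; S2-1->S3; S3-0->S1; S3-1->S4; S4-0->S5; S4-1->S4; S5-0->S6; S5-1->S4; S6-0->S7; S6-1->S4; S7-0->S7; S7-1->S8; S8-0->S5; S8-1->S4

Run two small machines in parallel and take their product. One (5 states) tracks how much of the suffix `0001` has currently been matched; the other (5 states) tracks whether and how much of `0111` has been seen. Each combined state is a pair, one component from each; accept when both components accept. Minimizing collapses redundant product states.
A 9-state machine:
        0   1  
>  S0   S1  S0 
   S1   S1  S2 
   S2   S1  S3 
   S3   S1  S4 
   S4   S5  S4 
   S5   S6  S4 
   S6   S7  S4 
   S7   S7  S8 
 * S8   S5  S4 
(> = start, * = accepting)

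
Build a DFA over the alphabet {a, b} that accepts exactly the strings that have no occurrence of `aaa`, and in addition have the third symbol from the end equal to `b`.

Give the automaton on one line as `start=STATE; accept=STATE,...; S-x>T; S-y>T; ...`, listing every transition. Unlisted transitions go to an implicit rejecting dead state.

start=s0; accept=s7,s8,s9,s10; s0-a>s1; s0-b>s2; s1-a>s3; s1-b>s2; s2-a>s4; s2-b>s5; s3-a>s6; s3-b>s2; s4-a>s7; s4-b>s8; s5-a>s9; s5-b>s10; s6-a>s6; s6-b>s6; s7-a>s6; s7-b>s2; s8-a>s4; s8-b>s5; s9-a>s7; s9-b>s8; s10-a>s9; s10-b>s10

Build one automaton per condition and run them in lockstep. One (4 states) tracks partial matches of the forbidden pattern `aaa`; the other (15 states) tracks the last 3 symbols read. Each combined state is a pair, one component from each; accept when both components accept. Minimizing collapses redundant product states.
          a    b  
>  s0     s1   s2 
   s1     s3   s2 
   s2     s4   s5 
   s3     s6   s2 
   s4     s7   s8 
   s5     s9  s10 
   s6     s6   s6 
 * s7     s6   s2 
 * s8     s4   s5 
 * s9     s7   s8 
 * s10    s9  s10 
(> = start, * = accepting)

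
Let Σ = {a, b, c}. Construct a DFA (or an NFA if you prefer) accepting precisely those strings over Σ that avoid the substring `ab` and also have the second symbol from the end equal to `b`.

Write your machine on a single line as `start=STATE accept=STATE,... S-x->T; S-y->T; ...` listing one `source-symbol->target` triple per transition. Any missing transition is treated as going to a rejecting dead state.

start=S0; accept=S4,S5,S6; S0-a->S1; S0-b->S2; S0-c->S0; S1-a->S1; S1-b->S3; S1-c->S0; S2-a->S4; S2-b->S5; S2-c->S6; S3-a->S3; S3-b->S3; S3-c->S3; S4-a->S1; S4-b->S3; S4-c->S0; S5-a->S4; S5-b->S5; S5-c->S6; S6-a->S1; S6-b->S2; S6-c->S0

Run two small machines in parallel and take their product. The first has 3 states tracking partial matches of the forbidden pattern `ab`; the second has 13 states tracking the last 2 symbols read. A product state is a pair (one from each), accepting exactly when both do. Equivalent product states are then merged.
A 7-state machine:
        a   b   c  
>  S0   S1  S2  S0 
   S1   S1  S3  S0 
   S2   S4  S5  S6 
   S3   S3  S3  S3 
 * S4   S1  S3  S0 
 * S5   S4  S5  S6 
 * S6   S1  S2  S0 
(> = start, * = accepting)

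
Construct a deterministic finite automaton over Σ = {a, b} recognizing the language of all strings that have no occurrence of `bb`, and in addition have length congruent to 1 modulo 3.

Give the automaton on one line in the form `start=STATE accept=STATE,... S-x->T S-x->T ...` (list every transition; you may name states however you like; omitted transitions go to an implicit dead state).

start=S0 accept=S1,S2 S0-a->S1 S0-b->S2 S1-a->S3 S1-b->S4 S2-a->S3 S2-b->S5 S3-a->S0 S3-b->S6 S4-a->S0 S4-b->S5 S5-a->S5 S5-b->S5 S6-a->S1 S6-b->S5

Handle the two conditions separately and then intersect. The first has 3 states tracking partial matches of the forbidden pattern `bb`; the second has 3 states tracking the input length modulo 3. A product state is a pair (one from each), accepting exactly when both do. Minimizing collapses redundant product states.
A 7-state machine:
        a   b  
>  S0   S1  S2 
 * S1   S3  S4 
 * S2   S3  S5 
   S3   S0  S6 
   S4   S0  S5 
   S5   S5  S5 
   S6   S1  S5 
(> = start, * = accepting)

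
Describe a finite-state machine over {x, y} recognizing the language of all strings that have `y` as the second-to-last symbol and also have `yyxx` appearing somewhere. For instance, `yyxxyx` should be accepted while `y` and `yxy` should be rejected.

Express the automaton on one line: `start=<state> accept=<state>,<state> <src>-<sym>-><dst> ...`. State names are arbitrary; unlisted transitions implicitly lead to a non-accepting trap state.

start=S0 accept=S6,S7 S0-x->S0 S0-y->S1 S1-x->S0 S1-y->S2 S2-x->S3 S2-y->S2 S3-x->S4 S3-y->S1 S4-x->S4 S4-y->S5 S5-x->S6 S5-y->S7 S6-x->S4 S6-y->S5 S7-x->S6 S7-y->S7

Build one automaton per condition and run them in lockstep. The first has 7 states tracking the last 2 symbols read; the second has 5 states tracking whether and how much of `yyxx` has been seen. A product state is a pair (one from each), accepting exactly when both do. Minimizing collapses redundant product states.
With 8 states:
        x   y  
>  S0   S0  S1 
   S1   S0  S2 
   S2   S3  S2 
   S3   S4  S1 
   S4   S4  S5 
   S5   S6  S7 
 * S6   S4  S5 
 * S7   S6  S7 
(> = start, * = accepting)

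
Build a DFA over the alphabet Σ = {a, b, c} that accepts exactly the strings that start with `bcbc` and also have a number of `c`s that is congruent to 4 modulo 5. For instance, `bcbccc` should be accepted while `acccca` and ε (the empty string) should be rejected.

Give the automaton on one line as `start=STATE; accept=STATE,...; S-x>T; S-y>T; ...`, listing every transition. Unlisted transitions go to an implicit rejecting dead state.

Run two small machines in parallel and take their product. One (6 states) tracks whether the input so far still matches the prefix `bcbc`; the other (5 states) tracks the count of `c`s modulo 5. Each combined state is a pair, one component from each; accept when both components accept. After merging equivalent states the machine shrinks.
        a   b   c  
>  q0   q1  q2  q1 
   q1   q1  q1  q1 
   q2   q1  q1  q3 
   q3   q1  q4  q1 
   q4   q1  q1  q5 
   q5   q5  q5  q6 
   q6   q6  q6  q7 
 * q7   q7  q7  q8 
   q8   q8  q8  q9 
   q9   q9  q9  q5 
(> = start, * = accepting)

start=q0; accept=q7; q0-a>q1; q0-b>q2; q0-c>q1; q1-a>q1; q1-b>q1; q1-c>q1; q2-a>q1; q2-b>q1; q2-c>q3; q3-a>q1; q3-b>q4; q3-c>q1; q4-a>q1; q4-b>q1; q4-c>q5; q5-a>q5; q5-b>q5; q5-c>q6; q6-a>q6; q6-b>q6; q6-c>q7; q7-a>q7; q7-b>q7; q7-c>q8; q8-a>q8; q8-b>q8; q8-c>q9; q9-a>q9; q9-b>q9; q9-c>q5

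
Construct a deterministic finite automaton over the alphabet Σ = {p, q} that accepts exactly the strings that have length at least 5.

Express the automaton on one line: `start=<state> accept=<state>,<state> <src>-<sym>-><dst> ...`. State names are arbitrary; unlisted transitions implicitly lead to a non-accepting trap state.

Count input length up to 6: every symbol moves from s0 toward s6, which means 'more than 5' and absorbs. Accept from {s5, s6}.
With 7 states:
        p   q  
>  s0   s1  s1 
   s1   s2  s2 
   s2   s3  s3 
   s3   s4  s4 
   s4   s5  s5 
 * s5   s6  s6 
 * s6   s6  s6 
(> = start, * = accepting)

start=s0 accept=s5,s6 s0-p->s1 s0-q->s1 s1-p->s2 s1-q->s2 s2-p->s3 s2-q->s3 s3-p->s4 s3-q->s4 s4-p->s5 s4-q->s5 s5-p->s6 s5-q->s6 s6-p->s6 s6-q->s6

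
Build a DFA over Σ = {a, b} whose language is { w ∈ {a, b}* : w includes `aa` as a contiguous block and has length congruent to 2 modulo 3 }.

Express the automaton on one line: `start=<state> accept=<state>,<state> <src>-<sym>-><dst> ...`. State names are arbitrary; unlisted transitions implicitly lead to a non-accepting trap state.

Handle the two conditions separately and then intersect. The first has 3 states tracking whether and how much of `aa` has been seen; the second has 3 states tracking the input length modulo 3. A product state is a pair (one from each), accepting exactly when both do.
9 states suffice.
        a   b  
>  s0   s1  s2 
   s1   s3  s4 
   s2   s5  s4 
 * s3   s6  s6 
   s4   s7  s0 
   s5   s6  s0 
   s6   s8  s8 
   s7   s8  s2 
   s8   s3  s3 
(> = start, * = accepting)

start=s0 accept=s3 s0-a->s1 s0-b->s2 s1-a->s3 s1-b->s4 s2-a->s5 s2-b->s4 s3-a->s6 s3-b->s6 s4-a->s7 s4-b->s0 s5-a->s6 s5-b->s0 s6-a->s8 s6-b->s8 s7-a->s8 s7-b->s2 s8-a->s3 s8-b->s3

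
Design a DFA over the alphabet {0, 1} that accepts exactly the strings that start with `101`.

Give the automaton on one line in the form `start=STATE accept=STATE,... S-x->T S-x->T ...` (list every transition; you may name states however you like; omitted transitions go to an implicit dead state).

start=q0 accept=q3 q0-0->q4 q0-1->q1 q1-0->q2 q1-1->q4 q2-0->q4 q2-1->q3 q3-0->q3 q3-1->q3 q4-0->q4 q4-1->q4

Check the first 3 symbols one by one: q0 through q2 record how many have matched `101` so far; any wrong symbol goes to the dead state q4. After all 3 match we enter the accepting sink q3.
A 5-state machine:
        0   1  
>  q0   q4  q1 
   q1   q2  q4 
   q2   q4  q3 
 * q3   q3  q3 
   q4   q4  q4 
(> = start, * = accepting)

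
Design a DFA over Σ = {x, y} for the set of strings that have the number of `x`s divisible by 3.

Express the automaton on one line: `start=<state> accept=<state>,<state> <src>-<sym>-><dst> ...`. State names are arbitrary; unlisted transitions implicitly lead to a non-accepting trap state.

Keep the running count of `x`s modulo 3: each `x` advances along the cycle A → B → C → A while other symbols loop. Accept at A.
With 3 states:
       x  y 
>* A   B  A 
   B   C  B 
   C   A  C 
(> = start, * = accepting)

start=A accept=A A-x->B A-y->A B-x->C B-y->B C-x->A C-y->C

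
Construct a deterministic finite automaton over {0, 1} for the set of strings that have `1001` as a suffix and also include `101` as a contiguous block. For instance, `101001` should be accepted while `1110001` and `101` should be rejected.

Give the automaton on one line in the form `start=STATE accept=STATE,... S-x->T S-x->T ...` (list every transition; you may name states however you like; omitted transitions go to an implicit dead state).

start=S0 accept=S7 S0-0->S0 S0-1->S1 S1-0->S2 S1-1->S1 S2-0->S0 S2-1->S3 S3-0->S4 S3-1->S3 S4-0->S5 S4-1->S3 S5-0->S6 S5-1->S7 S6-0->S6 S6-1->S3 S7-0->S4 S7-1->S3

Build one automaton per condition and run them in lockstep. One (5 states) tracks how much of the suffix `1001` has currently been matched; the other (4 states) tracks whether and how much of `101` has been seen. Each combined state is a pair, one component from each; accept when both components accept. Equivalent product states are then merged.
8 states suffice.
        0   1  
>  S0   S0  S1 
   S1   S2  S1 
   S2   S0  S3 
   S3   S4  S3 
   S4   S5  S3 
   S5   S6  S7 
   S6   S6  S3 
 * S7   S4  S3 
(> = start, * = accepting)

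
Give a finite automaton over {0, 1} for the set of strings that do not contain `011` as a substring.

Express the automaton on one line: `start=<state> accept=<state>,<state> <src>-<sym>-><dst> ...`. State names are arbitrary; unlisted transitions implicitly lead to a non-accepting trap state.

This is the complement of 'contains `011`'. Use the same substring-matching states — s0 through s3 holding how much of `011` has just been matched — but flip the accepting set: everything except the trap s3 accepts.
With 4 states:
        0   1  
>* s0   s1  s0 
 * s1   s1  s2 
 * s2   s1  s3 
   s3   s3  s3 
(> = start, * = accepting)

start=s0 accept=s0,s1,s2 s0-0->s1 s0-1->s0 s1-0->s1 s1-1->s2 s2-0->s1 s2-1->s3 s3-0->s3 s3-1->s3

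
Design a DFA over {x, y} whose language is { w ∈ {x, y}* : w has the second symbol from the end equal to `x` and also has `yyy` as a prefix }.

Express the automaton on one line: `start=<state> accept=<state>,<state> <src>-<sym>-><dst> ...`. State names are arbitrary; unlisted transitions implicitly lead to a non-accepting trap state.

Build one automaton per condition and run them in lockstep. The first has 7 states tracking the last 2 symbols read; the second has 5 states tracking whether the input so far still matches the prefix `yyy`. A product state is a pair (one from each), accepting exactly when both do.
With 12 states:
          x    y  
>  s0     s1   s2 
   s1     s3   s4 
   s2     s5   s6 
   s3     s3   s4 
   s4     s5   s7 
   s5     s3   s4 
   s6     s5   s8 
   s7     s5   s7 
   s8     s9   s8 
   s9    s10  s11 
 * s10   s10  s11 
 * s11    s9   s8 
(> = start, * = accepting)

start=s0 accept=s10,s11 s0-x->s1 s0-y->s2 s1-x->s3 s1-y->s4 s2-x->s5 s2-y->s6 s3-x->s3 s3-y->s4 s4-x->s5 s4-y->s7 s5-x->s3 s5-y->s4 s6-x->s5 s6-y->s8 s7-x->s5 s7-y->s7 s8-x->s9 s8-y->s8 s9-x->s10 s9-y->s11 s10-x->s10 s10-y->s11 s11-x->s9 s11-y->s8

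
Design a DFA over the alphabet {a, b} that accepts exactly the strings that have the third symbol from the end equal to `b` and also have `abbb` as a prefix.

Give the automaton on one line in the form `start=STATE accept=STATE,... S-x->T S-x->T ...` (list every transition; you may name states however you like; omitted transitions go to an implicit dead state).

Handle the two conditions separately and then intersect. One (15 states) tracks the last 3 symbols read; the other (6 states) tracks whether the input so far still matches the prefix `abbb`. Each combined state is a pair, one component from each; accept when both components accept. Minimizing collapses redundant product states.
A 13-state machine:
          a    b  
>  q0     q1   q2 
   q1     q2   q3 
   q2     q2   q2 
   q3     q2   q4 
   q4     q2   q5 
 * q5     q6   q5 
 * q6     q7   q8 
 * q7     q9  q10 
 * q8    q11  q12 
   q9     q9  q10 
   q10   q11  q12 
   q11    q7   q8 
   q12    q6   q5 
(> = start, * = accepting)

start=q0 accept=q5,q6,q7,q8 q0-a->q1 q0-b->q2 q1-a->q2 q1-b->q3 q2-a->q2 q2-b->q2 q3-a->q2 q3-b->q4 q4-a->q2 q4-b->q5 q5-a->q6 q5-b->q5 q6-a->q7 q6-b->q8 q7-a->q9 q7-b->q10 q8-a->q11 q8-b->q12 q9-a->q9 q9-b->q10 q10-a->q11 q10-b->q12 q11-a->q7 q11-b->q8 q12-a->q6 q12-b->q5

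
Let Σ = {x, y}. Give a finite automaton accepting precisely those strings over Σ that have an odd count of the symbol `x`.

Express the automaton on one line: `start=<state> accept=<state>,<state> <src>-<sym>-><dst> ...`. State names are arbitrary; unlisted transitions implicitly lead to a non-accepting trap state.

start=s0 accept=s1 s0-x->s1 s0-y->s0 s1-x->s0 s1-y->s1

The only thing that matters is how many `x`s have appeared, reduced mod 2. Use one state per residue: s0 for 0, …, s1 for 1. Reading `x` moves to the next residue; anything else stays put. s1 is accepting.
A 2-state machine:
        x   y  
>  s0   s1  s0 
 * s1   s0  s1 
(> = start, * = accepting)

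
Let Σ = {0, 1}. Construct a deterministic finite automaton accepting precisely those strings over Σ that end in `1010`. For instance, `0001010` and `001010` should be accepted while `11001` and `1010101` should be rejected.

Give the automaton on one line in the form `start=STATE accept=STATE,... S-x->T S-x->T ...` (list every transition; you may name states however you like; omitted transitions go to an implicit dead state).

start=s0 accept=s4 s0-0->s0 s0-1->s1 s1-0->s2 s1-1->s1 s2-0->s0 s2-1->s3 s3-0->s4 s3-1->s1 s4-0->s0 s4-1->s3

Let each state record the length of the longest suffix of the input read so far that is also a prefix of `1010`. s1 means the last symbol is `1`; s2 means the last 2 symbols are `10`; s3 means the last 3 symbols are `101`; s4 means the last 4 symbols are `1010`. Accept only at s4, where the string currently ends in `1010`.
        0   1  
>  s0   s0  s1 
   s1   s2  s1 
   s2   s0  s3 
   s3   s4  s1 
 * s4   s0  s3 
(> = start, * = accepting)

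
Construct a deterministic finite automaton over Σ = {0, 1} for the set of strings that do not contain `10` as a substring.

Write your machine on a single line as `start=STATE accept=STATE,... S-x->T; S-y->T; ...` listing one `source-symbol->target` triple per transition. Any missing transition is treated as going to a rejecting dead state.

This is the complement of 'contains `10`'. Use the same substring-matching states — s0 through s2 holding how much of `10` has just been matched — but flip the accepting set: everything except the trap s2 accepts.
3 states suffice.
        0   1  
>* s0   s0  s1 
 * s1   s2  s1 
   s2   s2  s2 
(> = start, * = accepting)

start=s0; accept=s0,s1; s0-0->s0; s0-1->s1; s1-0->s2; s1-1->s1; s2-0->s2; s2-1->s2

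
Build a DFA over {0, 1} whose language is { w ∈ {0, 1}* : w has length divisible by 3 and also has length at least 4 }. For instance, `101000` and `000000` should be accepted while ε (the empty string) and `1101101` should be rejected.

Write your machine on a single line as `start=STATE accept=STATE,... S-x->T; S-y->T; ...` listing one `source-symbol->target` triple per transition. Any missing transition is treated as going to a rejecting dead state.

start=A; accept=G; A-0->B; A-1->B; B-0->C; B-1->C; C-0->D; C-1->D; D-0->E; D-1->E; E-0->F; E-1->F; F-0->G; F-1->G; G-0->H; G-1->H; H-0->F; H-1->F

Run two small machines in parallel and take their product. The first has 3 states tracking the input length modulo 3; the second has 6 states tracking the input length, saturating at 5. A product state is a pair (one from each), accepting exactly when both do.
8 states suffice.
       0  1 
>  A   B  B 
   B   C  C 
   C   D  D 
   D   E  E 
   E   F  F 
   F   G  G 
 * G   H  H 
   H   F  F 
(> = start, * = accepting)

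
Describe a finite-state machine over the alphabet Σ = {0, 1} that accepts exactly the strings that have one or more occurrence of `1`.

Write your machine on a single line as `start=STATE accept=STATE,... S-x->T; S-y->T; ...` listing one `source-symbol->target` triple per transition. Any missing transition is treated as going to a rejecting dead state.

start=A; accept=B,C; A-0->A; A-1->B; B-0->B; B-1->C; C-0->C; C-1->C

Count `1`s, saturating at 2: state A means no `1` yet, B means one `1` seen, C means more than one. Each `1` increments (capped at C); other symbols loop. Accept from {B, C}.
With 3 states:
       0  1 
>  A   A  B 
 * B   B  C 
 * C   C  C 
(> = start, * = accepting)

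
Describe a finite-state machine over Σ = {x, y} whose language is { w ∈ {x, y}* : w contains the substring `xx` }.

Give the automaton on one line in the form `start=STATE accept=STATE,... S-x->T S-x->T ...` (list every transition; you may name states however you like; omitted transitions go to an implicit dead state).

States A..B record the length of the longest prefix of `xx` that matches the current input suffix. Reaching C means `xx` has been seen, and we stay there forever. Accept from C.
A 3-state machine:
       x  y 
>  A   B  A 
   B   C  A 
 * C   C  C 
(> = start, * = accepting)

start=A accept=C A-x->B A-y->A B-x->C B-y->A C-x->C C-y->C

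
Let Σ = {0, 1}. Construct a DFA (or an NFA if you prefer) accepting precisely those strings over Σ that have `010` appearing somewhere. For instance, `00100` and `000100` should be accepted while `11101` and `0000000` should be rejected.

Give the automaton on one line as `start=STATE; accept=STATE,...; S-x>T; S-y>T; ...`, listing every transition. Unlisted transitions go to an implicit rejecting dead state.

States q0..q2 record the length of the longest prefix of `010` that matches the current input suffix. Reaching q3 means `010` has been seen, and we stay there forever. Accept from q3.
4 states suffice.
        0   1  
>  q0   q1  q0 
   q1   q1  q2 
   q2   q3  q0 
 * q3   q3  q3 
(> = start, * = accepting)

start=q0; accept=q3; q0-0>q1; q0-1>q0; q1-0>q1; q1-1>q2; q2-0>q3; q2-1>q0; q3-0>q3; q3-1>q3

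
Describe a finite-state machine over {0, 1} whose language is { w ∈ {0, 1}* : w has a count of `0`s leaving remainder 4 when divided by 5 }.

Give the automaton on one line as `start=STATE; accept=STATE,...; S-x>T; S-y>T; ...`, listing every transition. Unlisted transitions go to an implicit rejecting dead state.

start=s0; accept=s4; s0-0>s1; s0-1>s0; s1-0>s2; s1-1>s1; s2-0>s3; s2-1>s2; s3-0>s4; s3-1>s3; s4-0>s0; s4-1>s4

The only thing that matters is how many `0`s have appeared, reduced mod 5. Use one state per residue: s0 for 0, …, s4 for 4. Reading `0` moves to the next residue; anything else stays put. s4 is accepting.
A 5-state machine:
        0   1  
>  s0   s1  s0 
   s1   s2  s1 
   s2   s3  s2 
   s3   s4  s3 
 * s4   s0  s4 
(> = start, * = accepting)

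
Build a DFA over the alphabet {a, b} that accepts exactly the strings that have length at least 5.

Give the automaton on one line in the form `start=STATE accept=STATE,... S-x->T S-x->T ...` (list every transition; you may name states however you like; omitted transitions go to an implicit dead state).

start=q0 accept=q5,q6 q0-a->q1 q0-b->q1 q1-a->q2 q1-b->q2 q2-a->q3 q2-b->q3 q3-a->q4 q3-b->q4 q4-a->q5 q4-b->q5 q5-a->q6 q5-b->q6 q6-a->q6 q6-b->q6

Count input length up to 6: every symbol moves from q0 toward q6, which means 'more than 5' and absorbs. Accept from {q5, q6}.
        a   b  
>  q0   q1  q1 
   q1   q2  q2 
   q2   q3  q3 
   q3   q4  q4 
   q4   q5  q5 
 * q5   q6  q6 
 * q6   q6  q6 
(> = start, * = accepting)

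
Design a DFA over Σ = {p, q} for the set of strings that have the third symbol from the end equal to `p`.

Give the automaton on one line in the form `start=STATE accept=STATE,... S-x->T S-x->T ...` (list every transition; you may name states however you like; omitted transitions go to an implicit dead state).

start=S0 accept=S7,S8,S9,S10 S0-p->S1 S0-q->S2 S1-p->S3 S1-q->S4 S2-p->S5 S2-q->S6 S3-p->S7 S3-q->S8 S4-p->S9 S4-q->S10 S5-p->S11 S5-q->S12 S6-p->S13 S6-q->S14 S7-p->S7 S7-q->S8 S8-p->S9 S8-q->S10 S9-p->S11 S9-q->S12 S10-p->S13 S10-q->S14 S11-p->S7 S11-q->S8 S12-p->S9 S12-q->S10 S13-p->S11 S13-q->S12 S14-p->S13 S14-q->S14

A DFA must remember the last 3 symbols (since which symbol is third-to-last isn't known until the input ends). Use one state per possible window of the last ≤3 symbols; accept from those whose window starts with `p`.
A 15-state machine:
          p    q  
>  S0     S1   S2 
   S1     S3   S4 
   S2     S5   S6 
   S3     S7   S8 
   S4     S9  S10 
   S5    S11  S12 
   S6    S13  S14 
 * S7     S7   S8 
 * S8     S9  S10 
 * S9    S11  S12 
 * S10   S13  S14 
   S11    S7   S8 
   S12    S9  S10 
   S13   S11  S12 
   S14   S13  S14 
(> = start, * = accepting)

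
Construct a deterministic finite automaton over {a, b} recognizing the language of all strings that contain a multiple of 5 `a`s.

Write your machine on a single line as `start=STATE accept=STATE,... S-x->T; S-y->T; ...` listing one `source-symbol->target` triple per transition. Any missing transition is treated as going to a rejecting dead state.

start=s0; accept=s0; s0-a->s1; s0-b->s0; s1-a->s2; s1-b->s1; s2-a->s3; s2-b->s2; s3-a->s4; s3-b->s3; s4-a->s0; s4-b->s4

Keep the running count of `a`s modulo 5: each `a` advances along the cycle s0 → s1 → s2 → s3 → s4 → s0 while other symbols loop. Accept at s0.
5 states suffice.
        a   b  
>* s0   s1  s0 
   s1   s2  s1 
   s2   s3  s2 
   s3   s4  s3 
   s4   s0  s4 
(> = start, * = accepting)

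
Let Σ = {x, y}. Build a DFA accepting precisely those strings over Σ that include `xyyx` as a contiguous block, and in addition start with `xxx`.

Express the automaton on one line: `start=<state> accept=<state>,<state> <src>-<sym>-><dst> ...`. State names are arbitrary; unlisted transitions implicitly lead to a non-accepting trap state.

start=s0 accept=s7 s0-x->s1 s0-y->s2 s1-x->s3 s1-y->s2 s2-x->s2 s2-y->s2 s3-x->s4 s3-y->s2 s4-x->s4 s4-y->s5 s5-x->s4 s5-y->s6 s6-x->s7 s6-y->s8 s7-x->s7 s7-y->s7 s8-x->s4 s8-y->s8

Build one automaton per condition and run them in lockstep. The first has 5 states tracking whether and how much of `xyyx` has been seen; the second has 5 states tracking whether the input so far still matches the prefix `xxx`. A product state is a pair (one from each), accepting exactly when both do. Minimizing collapses redundant product states.
        x   y  
>  s0   s1  s2 
   s1   s3  s2 
   s2   s2  s2 
   s3   s4  s2 
   s4   s4  s5 
   s5   s4  s6 
   s6   s7  s8 
 * s7   s7  s7 
   s8   s4  s8 
(> = start, * = accepting)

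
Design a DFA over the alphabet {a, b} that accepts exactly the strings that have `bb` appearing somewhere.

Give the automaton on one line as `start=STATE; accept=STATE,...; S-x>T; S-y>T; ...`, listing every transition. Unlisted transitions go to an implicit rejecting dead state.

Track how much of `bb` has been matched so far: state s0 is no progress, s2 is the absorbing accept state reached once `bb` has occurred. Intermediate states record partial matches; on a mismatch, fall back to the longest reusable overlap.
        a   b  
>  s0   s0  s1 
   s1   s0  s2 
 * s2   s2  s2 
(> = start, * = accepting)

start=s0; accept=s2; s0-a>s0; s0-b>s1; s1-a>s0; s1-b>s2; s2-a>s2; s2-b>s2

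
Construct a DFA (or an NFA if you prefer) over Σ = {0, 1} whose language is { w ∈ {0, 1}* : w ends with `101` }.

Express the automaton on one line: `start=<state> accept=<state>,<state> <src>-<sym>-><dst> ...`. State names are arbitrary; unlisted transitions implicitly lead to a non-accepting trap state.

Remember how much of `101` the current input suffix matches. State s0 means no match yet; s1 means the last symbol is `1`; s2 means the last 2 symbols are `10`; s3 means the last 3 symbols are `101`. Only s3 accepts. On a mismatch, fall back to the longest proper suffix that is still a prefix of `101`.
4 states suffice.
        0   1  
>  s0   s0  s1 
   s1   s2  s1 
   s2   s0  s3 
 * s3   s2  s1 
(> = start, * = accepting)

start=s0 accept=s3 s0-0->s0 s0-1->s1 s1-0->s2 s1-1->s1 s2-0->s0 s2-1->s3 s3-0->s2 s3-1->s1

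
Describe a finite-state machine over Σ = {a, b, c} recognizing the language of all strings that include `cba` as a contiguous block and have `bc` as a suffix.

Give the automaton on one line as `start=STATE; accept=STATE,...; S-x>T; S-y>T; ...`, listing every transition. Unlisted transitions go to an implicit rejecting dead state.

Handle the two conditions separately and then intersect. One (4 states) tracks whether and how much of `cba` has been seen; the other (3 states) tracks how much of the suffix `bc` has currently been matched. Each combined state is a pair, one component from each; accept when both components accept. Minimizing collapses redundant product states.
With 6 states:
        a   b   c  
>  S0   S0  S0  S1 
   S1   S0  S2  S1 
   S2   S3  S0  S1 
   S3   S3  S4  S3 
   S4   S3  S4  S5 
 * S5   S3  S4  S3 
(> = start, * = accepting)

start=S0; accept=S5; S0-a>S0; S0-b>S0; S0-c>S1; S1-a>S0; S1-b>S2; S1-c>S1; S2-a>S3; S2-b>S0; S2-c>S1; S3-a>S3; S3-b>S4; S3-c>S3; S4-a>S3; S4-b>S4; S4-c>S5; S5-a>S3; S5-b>S4; S5-c>S3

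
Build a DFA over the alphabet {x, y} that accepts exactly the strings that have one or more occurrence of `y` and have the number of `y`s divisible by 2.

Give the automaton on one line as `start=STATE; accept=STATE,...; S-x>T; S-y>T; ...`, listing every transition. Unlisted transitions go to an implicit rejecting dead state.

start=q0; accept=q2; q0-x>q0; q0-y>q1; q1-x>q1; q1-y>q2; q2-x>q2; q2-y>q1

Run two small machines in parallel and take their product. The first has 3 states tracking the count of `y`s, saturating at 2; the second has 2 states tracking the count of `y`s modulo 2. A product state is a pair (one from each), accepting exactly when both do. Equivalent product states are then merged.
        x   y  
>  q0   q0  q1 
   q1   q1  q2 
 * q2   q2  q1 
(> = start, * = accepting)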